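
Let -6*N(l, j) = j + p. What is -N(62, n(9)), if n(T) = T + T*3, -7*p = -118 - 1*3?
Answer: 373/42 ≈ 8.8810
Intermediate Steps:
p = 121/7 (p = -(-118 - 1*3)/7 = -(-118 - 3)/7 = -⅐*(-121) = 121/7 ≈ 17.286)
n(T) = 4*T (n(T) = T + 3*T = 4*T)
N(l, j) = -121/42 - j/6 (N(l, j) = -(j + 121/7)/6 = -(121/7 + j)/6 = -121/42 - j/6)
-N(62, n(9)) = -(-121/42 - 2*9/3) = -(-121/42 - ⅙*36) = -(-121/42 - 6) = -1*(-373/42) = 373/42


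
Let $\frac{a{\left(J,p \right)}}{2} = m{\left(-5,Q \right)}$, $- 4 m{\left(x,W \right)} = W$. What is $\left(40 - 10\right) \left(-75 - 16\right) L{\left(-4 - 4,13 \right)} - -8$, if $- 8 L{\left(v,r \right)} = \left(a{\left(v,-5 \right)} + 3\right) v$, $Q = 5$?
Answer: $-1357$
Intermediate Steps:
$m{\left(x,W \right)} = - \frac{W}{4}$
$a{\left(J,p \right)} = - \frac{5}{2}$ ($a{\left(J,p \right)} = 2 \left(\left(- \frac{1}{4}\right) 5\right) = 2 \left(- \frac{5}{4}\right) = - \frac{5}{2}$)
$L{\left(v,r \right)} = - \frac{v}{16}$ ($L{\left(v,r \right)} = - \frac{\left(- \frac{5}{2} + 3\right) v}{8} = - \frac{\frac{1}{2} v}{8} = - \frac{v}{16}$)
$\left(40 - 10\right) \left(-75 - 16\right) L{\left(-4 - 4,13 \right)} - -8 = \left(40 - 10\right) \left(-75 - 16\right) \left(- \frac{-4 - 4}{16}\right) - -8 = 30 \left(-91\right) \left(\left(- \frac{1}{16}\right) \left(-8\right)\right) + 8 = \left(-2730\right) \frac{1}{2} + 8 = -1365 + 8 = -1357$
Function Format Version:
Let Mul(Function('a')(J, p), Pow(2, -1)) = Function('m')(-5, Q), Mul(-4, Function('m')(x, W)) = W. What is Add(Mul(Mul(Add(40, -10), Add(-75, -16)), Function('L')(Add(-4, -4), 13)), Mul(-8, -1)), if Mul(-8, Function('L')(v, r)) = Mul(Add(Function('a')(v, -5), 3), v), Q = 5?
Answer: -1357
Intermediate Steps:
Function('m')(x, W) = Mul(Rational(-1, 4), W)
Function('a')(J, p) = Rational(-5, 2) (Function('a')(J, p) = Mul(2, Mul(Rational(-1, 4), 5)) = Mul(2, Rational(-5, 4)) = Rational(-5, 2))
Function('L')(v, r) = Mul(Rational(-1, 16), v) (Function('L')(v, r) = Mul(Rational(-1, 8), Mul(Add(Rational(-5, 2), 3), v)) = Mul(Rational(-1, 8), Mul(Rational(1, 2), v)) = Mul(Rational(-1, 16), v))
Add(Mul(Mul(Add(40, -10), Add(-75, -16)), Function('L')(Add(-4, -4), 13)), Mul(-8, -1)) = Add(Mul(Mul(Add(40, -10), Add(-75, -16)), Mul(Rational(-1, 16), Add(-4, -4))), Mul(-8, -1)) = Add(Mul(Mul(30, -91), Mul(Rational(-1, 16), -8)), 8) = Add(Mul(-2730, Rational(1, 2)), 8) = Add(-1365, 8) = -1357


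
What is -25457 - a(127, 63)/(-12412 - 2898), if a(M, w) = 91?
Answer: -389746579/15310 ≈ -25457.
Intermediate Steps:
-25457 - a(127, 63)/(-12412 - 2898) = -25457 - 91/(-12412 - 2898) = -25457 - 91/(-15310) = -25457 - 91*(-1)/15310 = -25457 - 1*(-91/15310) = -25457 + 91/15310 = -389746579/15310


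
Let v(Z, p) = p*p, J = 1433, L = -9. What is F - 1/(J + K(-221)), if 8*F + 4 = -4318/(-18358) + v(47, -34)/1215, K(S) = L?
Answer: -5596050403/15881138640 ≈ -0.35237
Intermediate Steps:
K(S) = -9
v(Z, p) = p²
F = -31375831/89219880 (F = -½ + (-4318/(-18358) + (-34)²/1215)/8 = -½ + (-4318*(-1/18358) + 1156*(1/1215))/8 = -½ + (2159/9179 + 1156/1215)/8 = -½ + (⅛)*(13234109/11152485) = -½ + 13234109/89219880 = -31375831/89219880 ≈ -0.35167)
F - 1/(J + K(-221)) = -31375831/89219880 - 1/(1433 - 9) = -31375831/89219880 - 1/1424 = -5596050403/15881138640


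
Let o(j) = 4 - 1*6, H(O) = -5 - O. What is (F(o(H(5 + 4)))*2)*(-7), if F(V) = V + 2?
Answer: 0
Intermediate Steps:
o(j) = -2 (o(j) = 4 - 6 = -2)
F(V) = 2 + V
(F(o(H(5 + 4)))*2)*(-7) = ((2 - 2)*2)*(-7) = (0*2)*(-7) = 0*(-7) = 0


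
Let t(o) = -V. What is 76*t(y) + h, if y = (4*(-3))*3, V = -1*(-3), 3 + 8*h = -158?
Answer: -1985/8 ≈ -248.13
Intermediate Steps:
h = -161/8 (h = -3/8 + (⅛)*(-158) = -3/8 - 79/4 = -161/8 ≈ -20.125)
V = 3
y = -36 (y = -12*3 = -36)
t(o) = -3 (t(o) = -1*3 = -3)
76*t(y) + h = 76*(-3) - 161/8 = -228 - 161/8 = -1985/8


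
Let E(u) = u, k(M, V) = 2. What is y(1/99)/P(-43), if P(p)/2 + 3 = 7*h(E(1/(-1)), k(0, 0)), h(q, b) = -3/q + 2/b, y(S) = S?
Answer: 1/4950 ≈ 0.00020202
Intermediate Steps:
P(p) = 50 (P(p) = -6 + 2*(7*(-3/(1/(-1)) + 2/2)) = -6 + 2*(7*(-3/(-1) + 2*(½))) = -6 + 2*(7*(-3*(-1) + 1)) = -6 + 2*(7*(3 + 1)) = -6 + 2*(7*4) = -6 + 2*28 = -6 + 56 = 50)
y(1/99)/P(-43) = 1/(99*50) = (1/99)*(1/50) = 1/4950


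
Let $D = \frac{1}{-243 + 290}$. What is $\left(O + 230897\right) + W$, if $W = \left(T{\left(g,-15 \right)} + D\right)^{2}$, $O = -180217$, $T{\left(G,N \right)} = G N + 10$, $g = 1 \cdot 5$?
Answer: $\frac{121279036}{2209} \approx 54902.0$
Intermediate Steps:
$g = 5$
$T{\left(G,N \right)} = 10 + G N$
$D = \frac{1}{47} \approx 0.021277$
$W = \frac{9326916}{2209}$ ($W = \left(\left(10 + 5 \left(-15\right)\right) + \frac{1}{47}\right)^{2} = \left(\left(10 - 75\right) + \frac{1}{47}\right)^{2} = \left(-65 + \frac{1}{47}\right)^{2} = \left(- \frac{3054}{47}\right)^{2} = \frac{9326916}{2209} \approx 4222.2$)
$\left(O + 230897\right) + W = \left(-180217 + 230897\right) + \frac{9326916}{2209} = 50680 + \frac{9326916}{2209} = \frac{121279036}{2209}$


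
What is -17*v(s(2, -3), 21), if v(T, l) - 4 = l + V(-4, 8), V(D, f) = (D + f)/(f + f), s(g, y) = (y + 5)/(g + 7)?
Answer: -1717/4 ≈ -429.25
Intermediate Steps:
s(g, y) = (5 + y)/(7 + g)
V(D, f) = (D + f)/(2*f) (V(D, f) = (D + f)/((2*f)) = (D + f)*(1/(2*f)) = (D + f)/(2*f))
v(T, l) = 17/4 + l (v(T, l) = 4 + (l + (½)*(-4 + 8)/8) = 4 + (l + (½)*(⅛)*4) = 4 + (l + ¼) = 4 + (¼ + l) = 17/4 + l)
-17*v(s(2, -3), 21) = -17*(17/4 + 21) = -17*101/4 = -1717/4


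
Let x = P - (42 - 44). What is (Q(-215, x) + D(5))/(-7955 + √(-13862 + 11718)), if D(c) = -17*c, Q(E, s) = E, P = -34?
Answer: 795500/21094723 + 400*I*√134/21094723 ≈ 0.037711 + 0.0002195*I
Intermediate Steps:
x = -32 (x = -34 - (42 - 44) = -34 - 1*(-2) = -34 + 2 = -32)
(Q(-215, x) + D(5))/(-7955 + √(-13862 + 11718)) = (-215 - 17*5)/(-7955 + √(-13862 + 11718)) = (-215 - 85)/(-7955 + √(-2144)) = -300/(-7955 + 4*I*√134)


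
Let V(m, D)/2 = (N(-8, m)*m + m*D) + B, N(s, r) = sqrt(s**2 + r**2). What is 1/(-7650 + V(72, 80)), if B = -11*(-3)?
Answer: -1/23712 + sqrt(82)/81016 ≈ 6.9600e-5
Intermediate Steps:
B = 33
N(s, r) = sqrt(r**2 + s**2)
V(m, D) = 66 + 2*D*m + 2*m*sqrt(64 + m**2) (V(m, D) = 2*((sqrt(m**2 + (-8)**2)*m + m*D) + 33) = 2*((sqrt(m**2 + 64)*m + D*m) + 33) = 2*((sqrt(64 + m**2)*m + D*m) + 33) = 2*((m*sqrt(64 + m**2) + D*m) + 33) = 2*((D*m + m*sqrt(64 + m**2)) + 33) = 2*(33 + D*m + m*sqrt(64 + m**2)) = 66 + 2*D*m + 2*m*sqrt(64 + m**2))
1/(-7650 + V(72, 80)) = 1/(-7650 + (66 + 2*80*72 + 2*72*sqrt(64 + 72**2))) = 1/(-7650 + (66 + 11520 + 2*72*sqrt(64 + 5184))) = 1/(-7650 + (66 + 11520 + 2*72*sqrt(5248))) = 1/(-7650 + (66 + 11520 + 2*72*(8*sqrt(82)))) = 1/(-7650 + (66 + 11520 + 1152*sqrt(82))) = 1/(-7650 + (11586 + 1152*sqrt(82))) = 1/(3936 + 1152*sqrt(82))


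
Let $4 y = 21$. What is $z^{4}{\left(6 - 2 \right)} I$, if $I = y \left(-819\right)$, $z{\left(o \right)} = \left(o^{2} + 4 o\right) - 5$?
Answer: $- \frac{9140253759}{4} \approx -2.2851 \cdot 10^{9}$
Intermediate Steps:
$y = \frac{21}{4}$ ($y = \frac{1}{4} \cdot 21 = \frac{21}{4} \approx 5.25$)
$z{\left(o \right)} = -5 + o^{2} + 4 o$
$I = - \frac{17199}{4}$ ($I = \frac{21}{4} \left(-819\right) = - \frac{17199}{4} \approx -4299.8$)
$z^{4}{\left(6 - 2 \right)} I = \left(-5 + \left(6 - 2\right)^{2} + 4 \left(6 - 2\right)\right)^{4} \left(- \frac{17199}{4}\right) = \left(-5 + 4^{2} + 4 \cdot 4\right)^{4} \left(- \frac{17199}{4}\right) = \left(-5 + 16 + 16\right)^{4} \left(- \frac{17199}{4}\right) = 27^{4} \left(- \frac{17199}{4}\right) = 531441 \left(- \frac{17199}{4}\right) = - \frac{9140253759}{4}$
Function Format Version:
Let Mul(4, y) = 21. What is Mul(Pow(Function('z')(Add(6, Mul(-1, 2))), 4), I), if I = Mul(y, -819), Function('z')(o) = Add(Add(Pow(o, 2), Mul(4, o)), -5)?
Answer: Rational(-9140253759, 4) ≈ -2.2851e+9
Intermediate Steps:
y = Rational(21, 4) (y = Mul(Rational(1, 4), 21) = Rational(21, 4) ≈ 5.2500)
Function('z')(o) = Add(-5, Pow(o, 2), Mul(4, o))
I = Rational(-17199, 4) (I = Mul(Rational(21, 4), -819) = Rational(-17199, 4) ≈ -4299.8)
Mul(Pow(Function('z')(Add(6, Mul(-1, 2))), 4), I) = Mul(Pow(Add(-5, Pow(Add(6, Mul(-1, 2)), 2), Mul(4, Add(6, Mul(-1, 2)))), 4), Rational(-17199, 4)) = Mul(Pow(Add(-5, Pow(Add(6, -2), 2), Mul(4, Add(6, -2))), 4), Rational(-17199, 4)) = Mul(Pow(Add(-5, Pow(4, 2), Mul(4, 4)), 4), Rational(-17199, 4)) = Mul(Pow(Add(-5, 16, 16), 4), Rational(-17199, 4)) = Mul(Pow(27, 4), Rational(-17199, 4)) = Mul(531441, Rational(-17199, 4)) = Rational(-9140253759, 4)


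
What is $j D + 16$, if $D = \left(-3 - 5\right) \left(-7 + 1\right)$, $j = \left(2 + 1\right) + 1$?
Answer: $208$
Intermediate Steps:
$j = 4$ ($j = 3 + 1 = 4$)
$D = 48$ ($D = \left(-8\right) \left(-6\right) = 48$)
$j D + 16 = 4 \cdot 48 + 16 = 192 + 16 = 208$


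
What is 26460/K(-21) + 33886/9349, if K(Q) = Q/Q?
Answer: 247408426/9349 ≈ 26464.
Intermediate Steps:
K(Q) = 1
26460/K(-21) + 33886/9349 = 26460/1 + 33886/9349 = 26460*1 + 33886*(1/9349) = 26460 + 33886/9349 = 247408426/9349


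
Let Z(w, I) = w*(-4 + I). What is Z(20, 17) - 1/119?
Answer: 30939/119 ≈ 259.99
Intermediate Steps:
Z(20, 17) - 1/119 = 20*(-4 + 17) - 1/119 = 20*13 - 1*1/119 = 260 - 1/119 = 30939/119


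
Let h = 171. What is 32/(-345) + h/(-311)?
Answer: -68947/107295 ≈ -0.64259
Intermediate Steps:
32/(-345) + h/(-311) = 32/(-345) + 171/(-311) = 32*(-1/345) + 171*(-1/311) = -32/345 - 171/311 = -68947/107295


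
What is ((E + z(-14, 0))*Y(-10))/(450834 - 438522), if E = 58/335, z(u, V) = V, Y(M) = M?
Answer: -29/206226 ≈ -0.00014062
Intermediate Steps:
E = 58/335 (E = 58*(1/335) = 58/335 ≈ 0.17313)
((E + z(-14, 0))*Y(-10))/(450834 - 438522) = ((58/335 + 0)*(-10))/(450834 - 438522) = ((58/335)*(-10))/12312 = -116/67*1/12312 = -29/206226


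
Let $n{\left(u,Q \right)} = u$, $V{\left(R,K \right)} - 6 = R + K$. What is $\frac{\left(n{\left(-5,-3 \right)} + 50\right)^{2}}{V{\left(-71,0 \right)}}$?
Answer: $- \frac{405}{13} \approx -31.154$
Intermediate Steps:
$V{\left(R,K \right)} = 6 + K + R$ ($V{\left(R,K \right)} = 6 + \left(R + K\right) = 6 + \left(K + R\right) = 6 + K + R$)
$\frac{\left(n{\left(-5,-3 \right)} + 50\right)^{2}}{V{\left(-71,0 \right)}} = \frac{\left(-5 + 50\right)^{2}}{6 + 0 - 71} = \frac{45^{2}}{-65} = 2025 \left(- \frac{1}{65}\right) = - \frac{405}{13}$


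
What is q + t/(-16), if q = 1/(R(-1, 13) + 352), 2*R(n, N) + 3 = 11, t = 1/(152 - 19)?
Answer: 443/189392 ≈ 0.0023391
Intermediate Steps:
t = 1/133 ≈ 0.0075188
R(n, N) = 4 (R(n, N) = -3/2 + (½)*11 = -3/2 + 11/2 = 4)
q = 1/356 (q = 1/(4 + 352) = 1/356 ≈ 0.0028090)
q + t/(-16) = 1/356 + (1/133)/(-16) = 1/356 + (1/133)*(-1/16) = 1/356 - 1/2128 = 443/189392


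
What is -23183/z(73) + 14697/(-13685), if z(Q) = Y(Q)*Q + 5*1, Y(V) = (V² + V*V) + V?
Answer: -514366037/466103960 ≈ -1.1035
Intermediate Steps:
Y(V) = V + 2*V² (Y(V) = (V² + V²) + V = 2*V² + V = V + 2*V²)
z(Q) = 5 + Q²*(1 + 2*Q) (z(Q) = (Q*(1 + 2*Q))*Q + 5*1 = Q²*(1 + 2*Q) + 5 = 5 + Q²*(1 + 2*Q))
-23183/z(73) + 14697/(-13685) = -23183/(5 + 73²*(1 + 2*73)) + 14697/(-13685) = -23183/(5 + 5329*(1 + 146)) + 14697*(-1/13685) = -23183/(5 + 5329*147) - 639/595 = -23183/(5 + 783363) - 639/595 = -23183/783368 - 639/595 = -514366037/466103960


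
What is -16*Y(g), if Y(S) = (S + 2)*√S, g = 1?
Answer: -48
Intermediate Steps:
Y(S) = √S*(2 + S) (Y(S) = (2 + S)*√S = √S*(2 + S))
-16*Y(g) = -16*√1*(2 + 1) = -16*3 = -48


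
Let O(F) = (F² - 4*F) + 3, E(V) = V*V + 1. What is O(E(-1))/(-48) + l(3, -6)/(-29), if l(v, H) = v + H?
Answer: 173/1392 ≈ 0.12428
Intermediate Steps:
E(V) = 1 + V² (E(V) = V² + 1 = 1 + V²)
l(v, H) = H + v
O(F) = 3 + F² - 4*F
O(E(-1))/(-48) + l(3, -6)/(-29) = (3 + (1 + (-1)²)² - 4*(1 + (-1)²))/(-48) + (-6 + 3)/(-29) = -(3 + (1 + 1)² - 4*(1 + 1))/48 - 3*(-1/29) = -(3 + 2² - 4*2)/48 + 3/29 = -(3 + 4 - 8)/48 + 3/29 = -1/48*(-1) + 3/29 = 1/48 + 3/29 = 173/1392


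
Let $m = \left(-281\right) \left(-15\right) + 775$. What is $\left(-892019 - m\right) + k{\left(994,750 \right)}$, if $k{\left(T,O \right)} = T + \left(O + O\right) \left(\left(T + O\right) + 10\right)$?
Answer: $1734985$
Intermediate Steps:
$m = 4990$ ($m = 4215 + 775 = 4990$)
$k{\left(T,O \right)} = T + 2 O \left(10 + O + T\right)$ ($k{\left(T,O \right)} = T + 2 O \left(\left(O + T\right) + 10\right) = T + 2 O \left(10 + O + T\right)$)
$\left(-892019 - m\right) + k{\left(994,750 \right)} = \left(-892019 - 4990\right) + \left(994 + 2 \cdot 750^{2} + 20 \cdot 750 + 2 \cdot 750 \cdot 994\right) = \left(-892019 - 4990\right) + \left(994 + 2 \cdot 562500 + 15000 + 1491000\right) = -897009 + \left(994 + 1125000 + 15000 + 1491000\right) = -897009 + 2631994 = 1734985$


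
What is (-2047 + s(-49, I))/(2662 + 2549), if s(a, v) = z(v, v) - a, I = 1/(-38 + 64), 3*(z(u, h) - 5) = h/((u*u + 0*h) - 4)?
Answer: -16161263/42255999 ≈ -0.38246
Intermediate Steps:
z(u, h) = 5 + h/(3*(-4 + u**2)) (z(u, h) = 5 + (h/((u*u + 0*h) - 4))/3 = 5 + (h/((u**2 + 0) - 4))/3 = 5 + (h/(u**2 - 4))/3 = 5 + (h/(-4 + u**2))/3 = 5 + h/(3*(-4 + u**2)))
I = 1/26 ≈ 0.038462
s(a, v) = -a + (-60 + v + 15*v**2)/(3*(-4 + v**2)) (s(a, v) = (-60 + v + 15*v**2)/(3*(-4 + v**2)) - a = -a + (-60 + v + 15*v**2)/(3*(-4 + v**2)))
(-2047 + s(-49, I))/(2662 + 2549) = (-2047 + (-20 + 5*(1/26)**2 + (1/3)*(1/26) - 1*(-49)*(-4 + (1/26)**2))/(-4 + (1/26)**2))/(2662 + 2549) = (-2047 + (-20 + 5*(1/676) + 1/78 - 1*(-49)*(-4 + 1/676))/(-4 + 1/676))/5211 = (-2047 + (-20 + 5/676 + 1/78 - 1*(-49)*(-2703/676))/(-2703/676))*(1/5211) = (-2047 - 676*(-20 + 5/676 + 1/78 - 132447/676)/2703)*(1/5211) = (-2047 - 676/2703*(-109465/507))*(1/5211) = (-2047 + 437860/8109)*(1/5211) = -16161263/8109*1/5211 = -16161263/42255999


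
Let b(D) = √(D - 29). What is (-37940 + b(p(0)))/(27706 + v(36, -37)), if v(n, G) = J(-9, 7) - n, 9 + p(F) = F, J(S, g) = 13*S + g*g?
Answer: -18970/13801 + I*√38/27602 ≈ -1.3745 + 0.00022333*I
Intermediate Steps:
J(S, g) = g² + 13*S (J(S, g) = 13*S + g² = g² + 13*S)
p(F) = -9 + F
b(D) = √(-29 + D)
v(n, G) = -68 - n (v(n, G) = (7² + 13*(-9)) - n = (49 - 117) - n = -68 - n)
(-37940 + b(p(0)))/(27706 + v(36, -37)) = (-37940 + √(-29 + (-9 + 0)))/(27706 + (-68 - 1*36)) = (-37940 + √(-29 - 9))/(27706 + (-68 - 36)) = (-37940 + √(-38))/(27706 - 104) = (-37940 + I*√38)/27602 = (-37940 + I*√38)*(1/27602) = -18970/13801 + I*√38/27602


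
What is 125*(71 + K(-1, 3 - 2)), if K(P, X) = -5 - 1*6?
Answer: 7500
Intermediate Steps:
K(P, X) = -11 (K(P, X) = -5 - 6 = -11)
125*(71 + K(-1, 3 - 2)) = 125*(71 - 11) = 125*60 = 7500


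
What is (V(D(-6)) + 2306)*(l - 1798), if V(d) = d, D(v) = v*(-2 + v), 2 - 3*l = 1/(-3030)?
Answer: -19229542343/4545 ≈ -4.2309e+6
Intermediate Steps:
l = 6061/9090 (l = ⅔ - ⅓/(-3030) = ⅔ - ⅓*(-1/3030) = ⅔ + 1/9090 = 6061/9090 ≈ 0.66678)
(V(D(-6)) + 2306)*(l - 1798) = (-6*(-2 - 6) + 2306)*(6061/9090 - 1798) = (-6*(-8) + 2306)*(-16337759/9090) = (48 + 2306)*(-16337759/9090) = 2354*(-16337759/9090) = -19229542343/4545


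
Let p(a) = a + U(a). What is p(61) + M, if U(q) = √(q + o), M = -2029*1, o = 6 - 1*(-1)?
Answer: -1968 + 2*√17 ≈ -1959.8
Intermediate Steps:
o = 7 (o = 6 + 1 = 7)
M = -2029
U(q) = √(7 + q) (U(q) = √(q + 7) = √(7 + q))
p(a) = a + √(7 + a)
p(61) + M = (61 + √(7 + 61)) - 2029 = (61 + √68) - 2029 = (61 + 2*√17) - 2029 = -1968 + 2*√17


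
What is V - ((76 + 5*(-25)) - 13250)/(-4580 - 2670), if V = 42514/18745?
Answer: 11787349/27180250 ≈ 0.43367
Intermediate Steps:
V = 42514/18745 (V = 42514*(1/18745) = 42514/18745 ≈ 2.2680)
V - ((76 + 5*(-25)) - 13250)/(-4580 - 2670) = 42514/18745 - ((76 + 5*(-25)) - 13250)/(-4580 - 2670) = 42514/18745 - ((76 - 125) - 13250)/(-7250) = 42514/18745 - (-49 - 13250)*(-1)/7250 = 42514/18745 - (-13299)*(-1)/7250 = 42514/18745 - 1*13299/7250 = 42514/18745 - 13299/7250 = 11787349/27180250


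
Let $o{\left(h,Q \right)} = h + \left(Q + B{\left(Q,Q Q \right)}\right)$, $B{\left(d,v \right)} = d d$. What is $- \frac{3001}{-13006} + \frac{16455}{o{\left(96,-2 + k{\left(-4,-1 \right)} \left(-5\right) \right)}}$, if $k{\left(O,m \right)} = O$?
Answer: $\frac{17944014}{474719} \approx 37.799$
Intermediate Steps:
$B{\left(d,v \right)} = d^{2}$
$o{\left(h,Q \right)} = Q + h + Q^{2}$ ($o{\left(h,Q \right)} = h + \left(Q + Q^{2}\right) = Q + h + Q^{2}$)
$- \frac{3001}{-13006} + \frac{16455}{o{\left(96,-2 + k{\left(-4,-1 \right)} \left(-5\right) \right)}} = - \frac{3001}{-13006} + \frac{16455}{\left(-2 - -20\right) + 96 + \left(-2 - -20\right)^{2}} = \left(-3001\right) \left(- \frac{1}{13006}\right) + \frac{16455}{\left(-2 + 20\right) + 96 + \left(-2 + 20\right)^{2}} = \frac{3001}{13006} + \frac{16455}{18 + 96 + 18^{2}} = \frac{3001}{13006} + \frac{16455}{18 + 96 + 324} = \frac{3001}{13006} + \frac{16455}{438} = \frac{3001}{13006} + 16455 \cdot \frac{1}{438} = \frac{3001}{13006} + \frac{5485}{146} = \frac{17944014}{474719}$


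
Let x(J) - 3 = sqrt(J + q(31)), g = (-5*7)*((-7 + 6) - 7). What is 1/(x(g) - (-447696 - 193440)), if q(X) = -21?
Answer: 641139/411059217062 - sqrt(259)/411059217062 ≈ 1.5597e-6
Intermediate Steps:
g = 280 (g = -35*(-1 - 7) = -35*(-8) = 280)
x(J) = 3 + sqrt(-21 + J) (x(J) = 3 + sqrt(J - 21) = 3 + sqrt(-21 + J))
1/(x(g) - (-447696 - 193440)) = 1/((3 + sqrt(-21 + 280)) - (-447696 - 193440)) = 1/((3 + sqrt(259)) - 1*(-641136)) = 1/((3 + sqrt(259)) + 641136) = 1/(641139 + sqrt(259))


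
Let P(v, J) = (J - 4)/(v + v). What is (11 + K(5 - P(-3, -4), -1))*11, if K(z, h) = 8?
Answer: 209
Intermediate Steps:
P(v, J) = (-4 + J)/(2*v) (P(v, J) = (-4 + J)/((2*v)) = (-4 + J)*(1/(2*v)) = (-4 + J)/(2*v))
(11 + K(5 - P(-3, -4), -1))*11 = (11 + 8)*11 = 19*11 = 209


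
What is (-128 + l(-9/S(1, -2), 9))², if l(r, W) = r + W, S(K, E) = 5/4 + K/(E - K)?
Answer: 2007889/121 ≈ 16594.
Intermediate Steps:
S(K, E) = 5/4 + K/(E - K) (S(K, E) = 5*(¼) + K/(E - K) = 5/4 + K/(E - K))
l(r, W) = W + r
(-128 + l(-9/S(1, -2), 9))² = (-128 + (9 - 9*4*(-2 - 1*1)/(-1*1 + 5*(-2))))² = (-128 + (9 - 9*4*(-2 - 1)/(-1 - 10)))² = (-128 + (9 - 9/((¼)*(-11)/(-3))))² = (-128 + (9 - 9/((¼)*(-⅓)*(-11))))² = (-128 + (9 - 9/11/12))² = (-128 + (9 - 9*12/11))² = (-128 + (9 - 108/11))² = (-128 - 9/11)² = (-1417/11)² = 2007889/121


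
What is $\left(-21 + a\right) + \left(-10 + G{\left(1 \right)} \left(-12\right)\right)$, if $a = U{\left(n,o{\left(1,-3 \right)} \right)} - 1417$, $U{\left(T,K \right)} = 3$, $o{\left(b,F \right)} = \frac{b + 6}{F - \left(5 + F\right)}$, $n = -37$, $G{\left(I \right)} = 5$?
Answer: $-1505$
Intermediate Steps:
$o{\left(b,F \right)} = - \frac{6}{5} - \frac{b}{5}$ ($o{\left(b,F \right)} = \frac{6 + b}{-5} = \left(6 + b\right) \left(- \frac{1}{5}\right) = - \frac{6}{5} - \frac{b}{5}$)
$a = -1414$ ($a = 3 - 1417 = -1414$)
$\left(-21 + a\right) + \left(-10 + G{\left(1 \right)} \left(-12\right)\right) = \left(-21 - 1414\right) + \left(-10 + 5 \left(-12\right)\right) = -1435 - 70 = -1505$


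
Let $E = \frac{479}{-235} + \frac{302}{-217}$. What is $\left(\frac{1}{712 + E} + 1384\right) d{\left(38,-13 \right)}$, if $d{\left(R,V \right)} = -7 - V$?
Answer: $\frac{100017704726}{12044509} \approx 8304.0$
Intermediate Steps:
$E = - \frac{174913}{50995}$ ($E = 479 \left(- \frac{1}{235}\right) + 302 \left(- \frac{1}{217}\right) = - \frac{479}{235} - \frac{302}{217} = - \frac{174913}{50995} \approx -3.43$)
$\left(\frac{1}{712 + E} + 1384\right) d{\left(38,-13 \right)} = \left(\frac{1}{712 - \frac{174913}{50995}} + 1384\right) \left(-7 - -13\right) = \left(\frac{1}{\frac{36133527}{50995}} + 1384\right) \left(-7 + 13\right) = \left(\frac{50995}{36133527} + 1384\right) 6 = \frac{50008852363}{36133527} \cdot 6 = \frac{100017704726}{12044509}$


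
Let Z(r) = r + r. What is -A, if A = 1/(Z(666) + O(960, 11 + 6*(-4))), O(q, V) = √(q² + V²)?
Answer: -1332/852455 + √921769/852455 ≈ -0.00043628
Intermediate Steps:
Z(r) = 2*r
O(q, V) = √(V² + q²)
A = 1/(1332 + √921769) (A = 1/(2*666 + √((11 + 6*(-4))² + 960²)) = 1/(1332 + √((11 - 24)² + 921600)) = 1/(1332 + √((-13)² + 921600)) = 1/(1332 + √(169 + 921600)) = 1/(1332 + √921769) ≈ 0.00043628)
-A = -(1332/852455 - √921769/852455) = -1332/852455 + √921769/852455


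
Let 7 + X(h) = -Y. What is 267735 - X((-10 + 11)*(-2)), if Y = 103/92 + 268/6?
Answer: 73909429/276 ≈ 2.6779e+5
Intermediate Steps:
Y = 12637/276 (Y = 103*(1/92) + 268*(1/6) = 103/92 + 134/3 = 12637/276 ≈ 45.786)
X(h) = -14569/276 (X(h) = -7 - 1*12637/276 = -7 - 12637/276 = -14569/276)
267735 - X((-10 + 11)*(-2)) = 267735 - 1*(-14569/276) = 267735 + 14569/276 = 73909429/276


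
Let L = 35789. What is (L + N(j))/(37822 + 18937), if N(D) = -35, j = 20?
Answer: 35754/56759 ≈ 0.62993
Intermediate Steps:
(L + N(j))/(37822 + 18937) = (35789 - 35)/(37822 + 18937) = 35754/56759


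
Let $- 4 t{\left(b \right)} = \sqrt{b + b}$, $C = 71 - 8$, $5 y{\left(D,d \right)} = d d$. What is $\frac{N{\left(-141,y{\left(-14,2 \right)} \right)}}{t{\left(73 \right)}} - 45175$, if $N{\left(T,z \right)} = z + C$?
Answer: $-45175 - \frac{638 \sqrt{146}}{365} \approx -45196.0$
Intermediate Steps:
$y{\left(D,d \right)} = \frac{d^{2}}{5}$ ($y{\left(D,d \right)} = \frac{d d}{5} = \frac{d^{2}}{5}$)
$C = 63$ ($C = 71 - 8 = 63$)
$t{\left(b \right)} = - \frac{\sqrt{2} \sqrt{b}}{4}$ ($t{\left(b \right)} = - \frac{\sqrt{b + b}}{4} = - \frac{\sqrt{2 b}}{4} = - \frac{\sqrt{2} \sqrt{b}}{4}$)
$N{\left(T,z \right)} = 63 + z$ ($N{\left(T,z \right)} = z + 63 = 63 + z$)
$\frac{N{\left(-141,y{\left(-14,2 \right)} \right)}}{t{\left(73 \right)}} - 45175 = \frac{63 + \frac{2^{2}}{5}}{\left(- \frac{1}{4}\right) \sqrt{2} \sqrt{73}} - 45175 = \frac{63 + \frac{1}{5} \cdot 4}{\left(- \frac{1}{4}\right) \sqrt{146}} - 45175 = \left(63 + \frac{4}{5}\right) \left(- \frac{2 \sqrt{146}}{73}\right) - 45175 = \frac{319 \left(- \frac{2 \sqrt{146}}{73}\right)}{5} - 45175 = - \frac{638 \sqrt{146}}{365} - 45175 = -45175 - \frac{638 \sqrt{146}}{365}$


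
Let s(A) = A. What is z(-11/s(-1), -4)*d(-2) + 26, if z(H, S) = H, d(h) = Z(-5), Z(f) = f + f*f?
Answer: 246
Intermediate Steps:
Z(f) = f + f²
d(h) = 20 (d(h) = -5*(1 - 5) = -5*(-4) = 20)
z(-11/s(-1), -4)*d(-2) + 26 = -11/(-1)*20 + 26 = -11*(-1)*20 + 26 = 11*20 + 26 = 220 + 26 = 246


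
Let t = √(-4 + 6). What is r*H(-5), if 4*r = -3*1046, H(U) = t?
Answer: -1569*√2/2 ≈ -1109.5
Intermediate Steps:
t = √2 ≈ 1.4142
H(U) = √2
r = -1569/2 (r = (-3*1046)/4 = (¼)*(-3138) = -1569/2 ≈ -784.50)
r*H(-5) = -1569*√2/2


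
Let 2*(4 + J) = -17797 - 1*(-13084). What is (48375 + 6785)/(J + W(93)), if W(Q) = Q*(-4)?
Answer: -22064/1093 ≈ -20.187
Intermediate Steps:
W(Q) = -4*Q
J = -4721/2 (J = -4 + (-17797 - 1*(-13084))/2 = -4 + (-17797 + 13084)/2 = -4 + (1/2)*(-4713) = -4 - 4713/2 = -4721/2 ≈ -2360.5)
(48375 + 6785)/(J + W(93)) = (48375 + 6785)/(-4721/2 - 4*93) = 55160/(-4721/2 - 372) = 55160/(-5465/2) = 55160*(-2/5465) = -22064/1093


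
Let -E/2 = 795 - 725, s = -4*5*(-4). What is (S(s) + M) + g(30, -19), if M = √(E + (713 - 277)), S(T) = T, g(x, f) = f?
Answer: 61 + 2*√74 ≈ 78.205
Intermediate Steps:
s = 80 (s = -20*(-4) = 80)
E = -140 (E = -2*(795 - 725) = -2*70 = -140)
M = 2*√74 (M = √(-140 + (713 - 277)) = √(-140 + 436) = √296 = 2*√74 ≈ 17.205)
(S(s) + M) + g(30, -19) = (80 + 2*√74) - 19 = 61 + 2*√74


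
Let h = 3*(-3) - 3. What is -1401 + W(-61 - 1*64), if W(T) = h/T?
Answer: -175113/125 ≈ -1400.9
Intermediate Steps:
h = -12 (h = -9 - 3 = -12)
W(T) = -12/T
-1401 + W(-61 - 1*64) = -1401 - 12/(-61 - 1*64) = -1401 - 12/(-61 - 64) = -1401 - 12/(-125) = -1401 - 12*(-1/125) = -1401 + 12/125 = -175113/125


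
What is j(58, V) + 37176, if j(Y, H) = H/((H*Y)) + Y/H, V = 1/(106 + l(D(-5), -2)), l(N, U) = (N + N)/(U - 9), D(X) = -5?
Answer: 27674363/638 ≈ 43377.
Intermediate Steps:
l(N, U) = 2*N/(-9 + U) (l(N, U) = (2*N)/(-9 + U) = 2*N/(-9 + U))
V = 11/1176 (V = 1/(106 + 2*(-5)/(-9 - 2)) = 1/(106 + 2*(-5)/(-11)) = 1/(106 + 2*(-5)*(-1/11)) = 1/(106 + 10/11) = 1/(1176/11) = 11/1176 ≈ 0.0093537)
j(Y, H) = 1/Y + Y/H (j(Y, H) = H*(1/(H*Y)) + Y/H = 1/Y + Y/H)
j(58, V) + 37176 = (1/58 + 58/(11/1176)) + 37176 = (1/58 + 58*(1176/11)) + 37176 = (1/58 + 68208/11) + 37176 = 3956075/638 + 37176 = 27674363/638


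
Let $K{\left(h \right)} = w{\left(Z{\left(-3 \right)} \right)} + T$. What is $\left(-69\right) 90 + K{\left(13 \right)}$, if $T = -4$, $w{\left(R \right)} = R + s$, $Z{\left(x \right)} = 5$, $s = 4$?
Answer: $-6205$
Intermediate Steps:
$w{\left(R \right)} = 4 + R$ ($w{\left(R \right)} = R + 4 = 4 + R$)
$K{\left(h \right)} = 5$ ($K{\left(h \right)} = \left(4 + 5\right) - 4 = 9 - 4 = 5$)
$\left(-69\right) 90 + K{\left(13 \right)} = \left(-69\right) 90 + 5 = -6210 + 5 = -6205$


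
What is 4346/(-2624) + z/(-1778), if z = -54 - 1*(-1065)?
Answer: -63293/28448 ≈ -2.2249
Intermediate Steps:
z = 1011 (z = -54 + 1065 = 1011)
4346/(-2624) + z/(-1778) = 4346/(-2624) + 1011/(-1778) = 4346*(-1/2624) + 1011*(-1/1778) = -53/32 - 1011/1778 = -63293/28448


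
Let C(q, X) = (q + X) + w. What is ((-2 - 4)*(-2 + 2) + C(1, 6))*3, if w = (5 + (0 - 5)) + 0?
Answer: 21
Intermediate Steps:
w = 0 (w = (5 - 5) + 0 = 0 + 0 = 0)
C(q, X) = X + q (C(q, X) = (q + X) + 0 = (X + q) + 0 = X + q)
((-2 - 4)*(-2 + 2) + C(1, 6))*3 = ((-2 - 4)*(-2 + 2) + (6 + 1))*3 = (-6*0 + 7)*3 = (0 + 7)*3 = 7*3 = 21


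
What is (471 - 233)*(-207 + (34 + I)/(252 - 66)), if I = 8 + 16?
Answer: -4574836/93 ≈ -49192.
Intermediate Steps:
I = 24
(471 - 233)*(-207 + (34 + I)/(252 - 66)) = (471 - 233)*(-207 + (34 + 24)/(252 - 66)) = 238*(-207 + 58/186) = 238*(-207 + 58*(1/186)) = 238*(-207 + 29/93) = 238*(-19222/93) = -4574836/93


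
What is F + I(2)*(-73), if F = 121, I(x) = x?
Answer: -25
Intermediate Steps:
F + I(2)*(-73) = 121 + 2*(-73) = 121 - 146 = -25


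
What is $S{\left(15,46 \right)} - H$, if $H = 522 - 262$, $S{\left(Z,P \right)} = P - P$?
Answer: $-260$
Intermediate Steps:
$S{\left(Z,P \right)} = 0$
$H = 260$ ($H = 522 - 262 = 260$)
$S{\left(15,46 \right)} - H = 0 - 260 = -260$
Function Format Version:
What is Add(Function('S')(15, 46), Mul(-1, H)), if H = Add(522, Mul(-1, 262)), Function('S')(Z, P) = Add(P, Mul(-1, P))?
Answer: -260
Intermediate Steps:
Function('S')(Z, P) = 0
H = 260 (H = Add(522, -262) = 260)
Add(Function('S')(15, 46), Mul(-1, H)) = Add(0, Mul(-1, 260)) = Add(0, -260) = -260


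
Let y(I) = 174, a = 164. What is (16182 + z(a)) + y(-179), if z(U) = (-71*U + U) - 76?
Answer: 4800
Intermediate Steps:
z(U) = -76 - 70*U (z(U) = -70*U - 76 = -76 - 70*U)
(16182 + z(a)) + y(-179) = (16182 + (-76 - 70*164)) + 174 = (16182 + (-76 - 11480)) + 174 = (16182 - 11556) + 174 = 4626 + 174 = 4800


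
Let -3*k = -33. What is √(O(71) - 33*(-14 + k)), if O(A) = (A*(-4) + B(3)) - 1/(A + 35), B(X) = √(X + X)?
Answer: √(-2078766 + 11236*√6)/106 ≈ 13.511*I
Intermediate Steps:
k = 11 (k = -⅓*(-33) = 11)
B(X) = √2*√X (B(X) = √(2*X) = √2*√X)
O(A) = √6 - 1/(35 + A) - 4*A (O(A) = (A*(-4) + √2*√3) - 1/(A + 35) = (-4*A + √6) - 1/(35 + A) = (√6 - 4*A) - 1/(35 + A) = √6 - 1/(35 + A) - 4*A)
√(O(71) - 33*(-14 + k)) = √((-1 - 140*71 - 4*71² + 35*√6 + 71*√6)/(35 + 71) - 33*(-14 + 11)) = √((-1 - 9940 - 4*5041 + 35*√6 + 71*√6)/106 - 33*(-3)) = √((-1 - 9940 - 20164 + 35*√6 + 71*√6)/106 + 99) = √((-30105 + 106*√6)/106 + 99) = √((-30105/106 + √6) + 99) = √(-19611/106 + √6)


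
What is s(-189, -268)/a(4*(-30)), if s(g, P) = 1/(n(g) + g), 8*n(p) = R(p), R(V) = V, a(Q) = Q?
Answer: 1/25515 ≈ 3.9193e-5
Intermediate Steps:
n(p) = p/8
s(g, P) = 8/(9*g) (s(g, P) = 1/(g/8 + g) = 1/(9*g/8) = 8/(9*g))
s(-189, -268)/a(4*(-30)) = ((8/9)/(-189))/((4*(-30))) = ((8/9)*(-1/189))/(-120) = -8/1701*(-1/120) = 1/25515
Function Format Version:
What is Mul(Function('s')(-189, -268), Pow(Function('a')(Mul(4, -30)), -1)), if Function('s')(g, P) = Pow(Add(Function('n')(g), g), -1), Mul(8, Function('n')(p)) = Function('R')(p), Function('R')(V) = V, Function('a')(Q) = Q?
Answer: Rational(1, 25515) ≈ 3.9193e-5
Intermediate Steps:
Function('n')(p) = Mul(Rational(1, 8), p)
Function('s')(g, P) = Mul(Rational(8, 9), Pow(g, -1)) (Function('s')(g, P) = Pow(Add(Mul(Rational(1, 8), g), g), -1) = Pow(Mul(Rational(9, 8), g), -1) = Mul(Rational(8, 9), Pow(g, -1)))
Mul(Function('s')(-189, -268), Pow(Function('a')(Mul(4, -30)), -1)) = Mul(Mul(Rational(8, 9), Pow(-189, -1)), Pow(Mul(4, -30), -1)) = Mul(Mul(Rational(8, 9), Rational(-1, 189)), Pow(-120, -1)) = Mul(Rational(-8, 1701), Rational(-1, 120)) = Rational(1, 25515)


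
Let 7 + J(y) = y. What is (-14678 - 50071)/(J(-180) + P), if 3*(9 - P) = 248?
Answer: 194247/782 ≈ 248.40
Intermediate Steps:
P = -221/3 (P = 9 - 1/3*248 = 9 - 248/3 = -221/3 ≈ -73.667)
J(y) = -7 + y
(-14678 - 50071)/(J(-180) + P) = (-14678 - 50071)/((-7 - 180) - 221/3) = -64749/(-187 - 221/3) = -64749/(-782/3) = -64749*(-3/782) = 194247/782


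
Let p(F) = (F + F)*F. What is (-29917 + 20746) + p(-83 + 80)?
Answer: -9153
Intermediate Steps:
p(F) = 2*F² (p(F) = (2*F)*F = 2*F²)
(-29917 + 20746) + p(-83 + 80) = (-29917 + 20746) + 2*(-83 + 80)² = -9171 + 2*(-3)² = -9171 + 2*9 = -9171 + 18 = -9153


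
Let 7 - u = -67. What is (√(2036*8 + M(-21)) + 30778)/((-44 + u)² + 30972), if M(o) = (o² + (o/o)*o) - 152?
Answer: 15389/15936 + √4139/15936 ≈ 0.96971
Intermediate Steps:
u = 74 (u = 7 - 1*(-67) = 7 + 67 = 74)
M(o) = -152 + o + o² (M(o) = (o² + 1*o) - 152 = (o² + o) - 152 = (o + o²) - 152 = -152 + o + o²)
(√(2036*8 + M(-21)) + 30778)/((-44 + u)² + 30972) = (√(2036*8 + (-152 - 21 + (-21)²)) + 30778)/((-44 + 74)² + 30972) = (√(16288 + (-152 - 21 + 441)) + 30778)/(30² + 30972) = (√(16288 + 268) + 30778)/(900 + 30972) = (√16556 + 30778)/31872 = (2*√4139 + 30778)*(1/31872) = (30778 + 2*√4139)*(1/31872) = 15389/15936 + √4139/15936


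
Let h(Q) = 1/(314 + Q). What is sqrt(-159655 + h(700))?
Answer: 7*I*sqrt(19823286)/78 ≈ 399.57*I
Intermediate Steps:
sqrt(-159655 + h(700)) = sqrt(-159655 + 1/(314 + 700)) = sqrt(-159655 + 1/1014) = sqrt(-161890169/1014) = 7*I*sqrt(19823286)/78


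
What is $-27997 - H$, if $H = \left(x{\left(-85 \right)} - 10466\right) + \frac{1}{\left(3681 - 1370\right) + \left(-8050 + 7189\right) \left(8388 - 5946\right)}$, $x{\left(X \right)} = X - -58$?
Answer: $- \frac{36762793503}{2100251} \approx -17504.0$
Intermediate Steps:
$x{\left(X \right)} = 58 + X$ ($x{\left(X \right)} = X + 58 = 58 + X$)
$H = - \frac{22037933744}{2100251}$ ($H = \left(\left(58 - 85\right) - 10466\right) + \frac{1}{\left(3681 - 1370\right) + \left(-8050 + 7189\right) \left(8388 - 5946\right)} = \left(-27 - 10466\right) + \frac{1}{\left(3681 - 1370\right) - 2102562} = -10493 + \frac{1}{2311 - 2102562} = -10493 + \frac{1}{-2100251} = -10493 - \frac{1}{2100251} = - \frac{22037933744}{2100251} \approx -10493.0$)
$-27997 - H = -27997 - - \frac{22037933744}{2100251} = -27997 + \frac{22037933744}{2100251} = - \frac{36762793503}{2100251}$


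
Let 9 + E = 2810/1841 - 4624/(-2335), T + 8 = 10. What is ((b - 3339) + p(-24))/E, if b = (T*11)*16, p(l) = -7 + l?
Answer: 12973582230/23614481 ≈ 549.39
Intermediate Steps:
T = 2 (T = -8 + 10 = 2)
E = -23614481/4298735 (E = -9 + (2810/1841 - 4624/(-2335)) = -9 + (2810*(1/1841) - 4624*(-1/2335)) = -9 + (2810/1841 + 4624/2335) = -9 + 15074134/4298735 = -23614481/4298735 ≈ -5.4934)
b = 352 (b = (2*11)*16 = 22*16 = 352)
((b - 3339) + p(-24))/E = ((352 - 3339) + (-7 - 24))/(-23614481/4298735) = (-2987 - 31)*(-4298735/23614481) = -3018*(-4298735/23614481) = 12973582230/23614481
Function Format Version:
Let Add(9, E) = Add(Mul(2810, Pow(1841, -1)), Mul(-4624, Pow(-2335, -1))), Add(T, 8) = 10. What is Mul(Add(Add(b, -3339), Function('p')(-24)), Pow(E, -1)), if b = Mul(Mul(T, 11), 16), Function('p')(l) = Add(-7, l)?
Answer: Rational(12973582230, 23614481) ≈ 549.39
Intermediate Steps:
T = 2 (T = Add(-8, 10) = 2)
E = Rational(-23614481, 4298735) (E = Add(-9, Add(Mul(2810, Pow(1841, -1)), Mul(-4624, Pow(-2335, -1)))) = Add(-9, Add(Mul(2810, Rational(1, 1841)), Mul(-4624, Rational(-1, 2335)))) = Add(-9, Add(Rational(2810, 1841), Rational(4624, 2335))) = Add(-9, Rational(15074134, 4298735)) = Rational(-23614481, 4298735) ≈ -5.4934)
b = 352 (b = Mul(Mul(2, 11), 16) = Mul(22, 16) = 352)
Mul(Add(Add(b, -3339), Function('p')(-24)), Pow(E, -1)) = Mul(Add(Add(352, -3339), Add(-7, -24)), Pow(Rational(-23614481, 4298735), -1)) = Mul(Add(-2987, -31), Rational(-4298735, 23614481)) = Mul(-3018, Rational(-4298735, 23614481)) = Rational(12973582230, 23614481)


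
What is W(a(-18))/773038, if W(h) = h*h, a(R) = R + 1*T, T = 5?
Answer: 169/773038 ≈ 0.00021862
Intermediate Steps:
a(R) = 5 + R (a(R) = R + 1*5 = R + 5 = 5 + R)
W(h) = h**2
W(a(-18))/773038 = (5 - 18)**2/773038 = (-13)**2*(1/773038) = 169*(1/773038) = 169/773038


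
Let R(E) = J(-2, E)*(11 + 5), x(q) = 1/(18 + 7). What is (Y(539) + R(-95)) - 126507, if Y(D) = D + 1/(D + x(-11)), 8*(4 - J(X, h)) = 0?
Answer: -1696682279/13476 ≈ -1.2590e+5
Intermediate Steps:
x(q) = 1/25
J(X, h) = 4 (J(X, h) = 4 - ⅛*0 = 4 + 0 = 4)
R(E) = 64 (R(E) = 4*(11 + 5) = 4*16 = 64)
Y(D) = D + 1/(1/25 + D) (Y(D) = D + 1/(D + 1/25) = D + 1/(1/25 + D))
(Y(539) + R(-95)) - 126507 = ((25 + 539 + 25*539²)/(1 + 25*539) + 64) - 126507 = ((25 + 539 + 25*290521)/(1 + 13475) + 64) - 126507 = ((25 + 539 + 7263025)/13476 + 64) - 126507 = ((1/13476)*7263589 + 64) - 126507 = (7263589/13476 + 64) - 126507 = 8126053/13476 - 126507 = -1696682279/13476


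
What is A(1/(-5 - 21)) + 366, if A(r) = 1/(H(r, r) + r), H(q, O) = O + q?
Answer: 1072/3 ≈ 357.33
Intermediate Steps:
A(r) = 1/(3*r) (A(r) = 1/((r + r) + r) = 1/(2*r + r) = 1/(3*r))
A(1/(-5 - 21)) + 366 = 1/(3*(1/(-5 - 21))) + 366 = 1/(3*(1/(-26))) + 366 = 1/(3*(-1/26)) + 366 = (1/3)*(-26) + 366 = -26/3 + 366 = 1072/3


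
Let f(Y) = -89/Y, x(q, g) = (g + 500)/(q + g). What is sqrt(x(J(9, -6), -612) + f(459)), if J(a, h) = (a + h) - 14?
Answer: I*sqrt(2619003)/13617 ≈ 0.11885*I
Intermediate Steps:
J(a, h) = -14 + a + h
x(q, g) = (500 + g)/(g + q)
sqrt(x(J(9, -6), -612) + f(459)) = sqrt((500 - 612)/(-612 + (-14 + 9 - 6)) - 89/459) = sqrt(-112/(-612 - 11) - 89*1/459) = sqrt(-112/(-623) - 89/459) = sqrt(-1/623*(-112) - 89/459) = sqrt(16/89 - 89/459) = sqrt(-577/40851) = I*sqrt(2619003)/13617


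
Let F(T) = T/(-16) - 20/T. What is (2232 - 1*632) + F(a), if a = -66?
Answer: 423569/264 ≈ 1604.4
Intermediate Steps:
F(T) = -20/T - T/16 (F(T) = T*(-1/16) - 20/T = -T/16 - 20/T = -20/T - T/16)
(2232 - 1*632) + F(a) = (2232 - 1*632) + (-20/(-66) - 1/16*(-66)) = (2232 - 632) + (-20*(-1/66) + 33/8) = 1600 + (10/33 + 33/8) = 1600 + 1169/264 = 423569/264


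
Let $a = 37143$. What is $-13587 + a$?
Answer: $23556$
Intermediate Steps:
$-13587 + a = -13587 + 37143 = 23556$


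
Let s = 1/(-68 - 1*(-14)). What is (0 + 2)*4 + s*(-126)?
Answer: 31/3 ≈ 10.333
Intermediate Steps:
s = -1/54 (s = 1/(-68 + 14) = 1/(-54) = -1/54 ≈ -0.018519)
(0 + 2)*4 + s*(-126) = (0 + 2)*4 - 1/54*(-126) = 2*4 + 7/3 = 8 + 7/3 = 31/3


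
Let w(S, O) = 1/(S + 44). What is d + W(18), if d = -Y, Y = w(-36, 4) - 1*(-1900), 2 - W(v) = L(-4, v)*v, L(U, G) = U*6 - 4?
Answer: -11153/8 ≈ -1394.1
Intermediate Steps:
w(S, O) = 1/(44 + S)
L(U, G) = -4 + 6*U (L(U, G) = 6*U - 4 = -4 + 6*U)
W(v) = 2 + 28*v (W(v) = 2 - (-4 + 6*(-4))*v = 2 - (-4 - 24)*v = 2 - (-28)*v = 2 + 28*v)
Y = 15201/8 (Y = 1/(44 - 36) - 1*(-1900) = 1/8 + 1900 = ⅛ + 1900 = 15201/8 ≈ 1900.1)
d = -15201/8 (d = -1*15201/8 = -15201/8 ≈ -1900.1)
d + W(18) = -15201/8 + (2 + 28*18) = -15201/8 + (2 + 504) = -15201/8 + 506 = -11153/8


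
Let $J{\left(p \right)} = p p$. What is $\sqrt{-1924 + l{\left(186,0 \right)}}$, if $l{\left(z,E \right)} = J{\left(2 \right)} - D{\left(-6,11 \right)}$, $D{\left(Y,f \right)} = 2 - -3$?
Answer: $5 i \sqrt{77} \approx 43.875 i$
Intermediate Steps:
$J{\left(p \right)} = p^{2}$
$D{\left(Y,f \right)} = 5$ ($D{\left(Y,f \right)} = 2 + 3 = 5$)
$l{\left(z,E \right)} = -1$ ($l{\left(z,E \right)} = 2^{2} - 5 = 4 - 5 = -1$)
$\sqrt{-1924 + l{\left(186,0 \right)}} = \sqrt{-1924 - 1} = \sqrt{-1925} = 5 i \sqrt{77}$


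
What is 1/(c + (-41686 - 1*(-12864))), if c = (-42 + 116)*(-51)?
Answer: -1/32596 ≈ -3.0679e-5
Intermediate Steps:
c = -3774 (c = 74*(-51) = -3774)
1/(c + (-41686 - 1*(-12864))) = 1/(-3774 + (-41686 - 1*(-12864))) = 1/(-3774 + (-41686 + 12864)) = 1/(-3774 - 28822) = 1/(-32596) = -1/32596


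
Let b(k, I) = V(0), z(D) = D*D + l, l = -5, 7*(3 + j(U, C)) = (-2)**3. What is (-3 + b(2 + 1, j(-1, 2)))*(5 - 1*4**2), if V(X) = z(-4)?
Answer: -88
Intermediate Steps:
j(U, C) = -29/7 (j(U, C) = -3 + (1/7)*(-2)**3 = -3 + (1/7)*(-8) = -3 - 8/7 = -29/7)
z(D) = -5 + D**2 (z(D) = D*D - 5 = D**2 - 5 = -5 + D**2)
V(X) = 11 (V(X) = -5 + (-4)**2 = -5 + 16 = 11)
b(k, I) = 11
(-3 + b(2 + 1, j(-1, 2)))*(5 - 1*4**2) = (-3 + 11)*(5 - 1*4**2) = 8*(5 - 1*16) = 8*(5 - 16) = 8*(-11) = -88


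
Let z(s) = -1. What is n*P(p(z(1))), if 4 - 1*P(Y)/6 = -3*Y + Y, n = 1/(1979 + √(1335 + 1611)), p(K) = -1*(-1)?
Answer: 71244/3913495 - 36*√2946/3913495 ≈ 0.017705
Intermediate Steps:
p(K) = 1
n = 1/(1979 + √2946) ≈ 0.00049182
P(Y) = 24 + 12*Y (P(Y) = 24 - 6*(-3*Y + Y) = 24 - (-12)*Y = 24 + 12*Y)
n*P(p(z(1))) = (1979/3913495 - √2946/3913495)*(24 + 12*1) = (1979/3913495 - √2946/3913495)*(24 + 12) = (1979/3913495 - √2946/3913495)*36 = 71244/3913495 - 36*√2946/3913495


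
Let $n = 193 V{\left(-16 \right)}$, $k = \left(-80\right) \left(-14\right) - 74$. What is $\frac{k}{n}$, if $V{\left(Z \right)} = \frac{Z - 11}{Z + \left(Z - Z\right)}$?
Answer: $\frac{16736}{5211} \approx 3.2117$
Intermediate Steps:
$V{\left(Z \right)} = \frac{-11 + Z}{Z}$ ($V{\left(Z \right)} = \frac{-11 + Z}{Z + 0} = \frac{-11 + Z}{Z}$)
$k = 1046$ ($k = 1120 - 74 = 1046$)
$n = \frac{5211}{16}$ ($n = 193 \frac{-11 - 16}{-16} = 193 \left(\left(- \frac{1}{16}\right) \left(-27\right)\right) = 193 \cdot \frac{27}{16} = \frac{5211}{16} \approx 325.69$)
$\frac{k}{n} = \frac{1046}{\frac{5211}{16}} = 1046 \cdot \frac{16}{5211} = \frac{16736}{5211}$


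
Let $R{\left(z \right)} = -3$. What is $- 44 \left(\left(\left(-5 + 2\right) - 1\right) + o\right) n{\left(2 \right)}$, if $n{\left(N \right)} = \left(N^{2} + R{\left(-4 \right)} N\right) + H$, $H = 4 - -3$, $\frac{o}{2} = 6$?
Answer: $-1760$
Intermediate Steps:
$o = 12$ ($o = 2 \cdot 6 = 12$)
$H = 7$ ($H = 4 + 3 = 7$)
$n{\left(N \right)} = 7 + N^{2} - 3 N$ ($n{\left(N \right)} = \left(N^{2} - 3 N\right) + 7 = 7 + N^{2} - 3 N$)
$- 44 \left(\left(\left(-5 + 2\right) - 1\right) + o\right) n{\left(2 \right)} = - 44 \left(\left(\left(-5 + 2\right) - 1\right) + 12\right) \left(7 + 2^{2} - 6\right) = - 44 \left(\left(-3 - 1\right) + 12\right) \left(7 + 4 - 6\right) = - 44 \left(-4 + 12\right) 5 = \left(-44\right) 8 \cdot 5 = \left(-352\right) 5 = -1760$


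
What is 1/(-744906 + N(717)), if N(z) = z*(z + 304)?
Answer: -1/12849 ≈ -7.7827e-5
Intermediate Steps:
N(z) = z*(304 + z)
1/(-744906 + N(717)) = 1/(-744906 + 717*(304 + 717)) = 1/(-744906 + 717*1021) = 1/(-744906 + 732057) = 1/(-12849) = -1/12849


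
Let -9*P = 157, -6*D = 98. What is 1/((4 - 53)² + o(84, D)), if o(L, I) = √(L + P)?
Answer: 21609/51882610 - 3*√599/51882610 ≈ 0.00041508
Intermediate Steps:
D = -49/3 (D = -⅙*98 = -49/3 ≈ -16.333)
P = -157/9 (P = -⅑*157 = -157/9 ≈ -17.444)
o(L, I) = √(-157/9 + L) (o(L, I) = √(L - 157/9) = √(-157/9 + L))
1/((4 - 53)² + o(84, D)) = 1/((4 - 53)² + √(-157 + 9*84)/3) = 1/((-49)² + √(-157 + 756)/3) = 1/(2401 + √599/3)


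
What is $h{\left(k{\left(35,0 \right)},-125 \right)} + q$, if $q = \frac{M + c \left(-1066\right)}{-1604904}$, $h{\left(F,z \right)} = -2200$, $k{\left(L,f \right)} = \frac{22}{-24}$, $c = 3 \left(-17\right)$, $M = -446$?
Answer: $- \frac{441355340}{200613} \approx -2200.0$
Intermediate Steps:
$c = -51$
$k{\left(L,f \right)} = - \frac{11}{12}$ ($k{\left(L,f \right)} = 22 \left(- \frac{1}{24}\right) = - \frac{11}{12}$)
$q = - \frac{6740}{200613}$ ($q = \frac{-446 - -54366}{-1604904} = \left(-446 + 54366\right) \left(- \frac{1}{1604904}\right) = 53920 \left(- \frac{1}{1604904}\right) = - \frac{6740}{200613} \approx -0.033597$)
$h{\left(k{\left(35,0 \right)},-125 \right)} + q = -2200 - \frac{6740}{200613} = - \frac{441355340}{200613}$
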